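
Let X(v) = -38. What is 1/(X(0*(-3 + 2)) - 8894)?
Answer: -1/8932 ≈ -0.00011196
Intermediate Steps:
1/(X(0*(-3 + 2)) - 8894) = 1/(-38 - 8894) = 1/(-8932) = -1/8932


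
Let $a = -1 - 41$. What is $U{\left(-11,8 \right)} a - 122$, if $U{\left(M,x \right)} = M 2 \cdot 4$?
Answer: $3574$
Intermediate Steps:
$a = -42$ ($a = -1 - 41 = -42$)
$U{\left(M,x \right)} = 8 M$ ($U{\left(M,x \right)} = 2 M 4 = 8 M$)
$U{\left(-11,8 \right)} a - 122 = 8 \left(-11\right) \left(-42\right) - 122 = \left(-88\right) \left(-42\right) - 122 = 3696 - 122 = 3574$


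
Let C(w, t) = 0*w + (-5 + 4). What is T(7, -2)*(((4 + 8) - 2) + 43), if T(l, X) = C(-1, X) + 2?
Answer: 53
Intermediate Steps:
C(w, t) = -1 (C(w, t) = 0 - 1 = -1)
T(l, X) = 1 (T(l, X) = -1 + 2 = 1)
T(7, -2)*(((4 + 8) - 2) + 43) = 1*(((4 + 8) - 2) + 43) = 1*((12 - 2) + 43) = 1*(10 + 43) = 1*53 = 53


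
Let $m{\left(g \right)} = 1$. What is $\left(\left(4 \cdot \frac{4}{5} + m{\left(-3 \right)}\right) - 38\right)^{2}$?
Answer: $\frac{28561}{25} \approx 1142.4$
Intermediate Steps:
$\left(\left(4 \cdot \frac{4}{5} + m{\left(-3 \right)}\right) - 38\right)^{2} = \left(\left(4 \cdot \frac{4}{5} + 1\right) - 38\right)^{2} = \left(\left(\frac{16}{5} + 1\right) - 38\right)^{2} = \left(\frac{21}{5} - 38\right)^{2} = \left(- \frac{169}{5}\right)^{2} = \frac{28561}{25}$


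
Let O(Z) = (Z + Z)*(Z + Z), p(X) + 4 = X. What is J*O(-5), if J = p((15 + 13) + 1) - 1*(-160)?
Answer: 18500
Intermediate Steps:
p(X) = -4 + X
O(Z) = 4*Z² (O(Z) = (2*Z)*(2*Z) = 4*Z²)
J = 185 (J = (-4 + ((15 + 13) + 1)) - 1*(-160) = (-4 + (28 + 1)) + 160 = (-4 + 29) + 160 = 25 + 160 = 185)
J*O(-5) = 185*(4*(-5)²) = 185*(4*25) = 185*100 = 18500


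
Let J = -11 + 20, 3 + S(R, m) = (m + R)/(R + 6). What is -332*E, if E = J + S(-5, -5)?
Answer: 1328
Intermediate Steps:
S(R, m) = -3 + (R + m)/(6 + R) (S(R, m) = -3 + (m + R)/(R + 6) = -3 + (R + m)/(6 + R))
J = 9
E = -4 (E = 9 + (-18 - 5 - 2*(-5))/(6 - 5) = 9 + (-18 - 5 + 10)/1 = 9 + 1*(-13) = 9 - 13 = -4)
-332*E = -332*(-4) = 1328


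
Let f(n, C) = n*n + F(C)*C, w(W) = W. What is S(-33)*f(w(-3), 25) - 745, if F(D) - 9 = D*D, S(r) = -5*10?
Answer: -793695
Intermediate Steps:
S(r) = -50
F(D) = 9 + D² (F(D) = 9 + D*D = 9 + D²)
f(n, C) = n² + C*(9 + C²) (f(n, C) = n*n + (9 + C²)*C = n² + C*(9 + C²))
S(-33)*f(w(-3), 25) - 745 = -50*((-3)² + 25*(9 + 25²)) - 745 = -50*(9 + 25*(9 + 625)) - 745 = -50*(9 + 25*634) - 745 = -50*(9 + 15850) - 745 = -50*15859 - 745 = -792950 - 745 = -793695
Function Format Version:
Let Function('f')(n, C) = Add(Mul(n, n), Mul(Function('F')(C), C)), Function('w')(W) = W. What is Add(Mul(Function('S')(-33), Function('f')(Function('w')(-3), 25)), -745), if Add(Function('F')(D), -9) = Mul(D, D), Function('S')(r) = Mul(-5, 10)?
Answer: -793695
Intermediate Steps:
Function('S')(r) = -50
Function('F')(D) = Add(9, Pow(D, 2)) (Function('F')(D) = Add(9, Mul(D, D)) = Add(9, Pow(D, 2)))
Function('f')(n, C) = Add(Pow(n, 2), Mul(C, Add(9, Pow(C, 2)))) (Function('f')(n, C) = Add(Mul(n, n), Mul(Add(9, Pow(C, 2)), C)) = Add(Pow(n, 2), Mul(C, Add(9, Pow(C, 2)))))
Add(Mul(Function('S')(-33), Function('f')(Function('w')(-3), 25)), -745) = Add(Mul(-50, Add(Pow(-3, 2), Mul(25, Add(9, Pow(25, 2))))), -745) = Add(Mul(-50, Add(9, Mul(25, Add(9, 625)))), -745) = Add(Mul(-50, Add(9, Mul(25, 634))), -745) = Add(Mul(-50, Add(9, 15850)), -745) = Add(Mul(-50, 15859), -745) = Add(-792950, -745) = -793695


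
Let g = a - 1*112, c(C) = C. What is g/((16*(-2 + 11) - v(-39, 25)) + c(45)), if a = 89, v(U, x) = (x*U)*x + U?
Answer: -23/24603 ≈ -0.00093484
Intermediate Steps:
v(U, x) = U + U*x**2 (v(U, x) = (U*x)*x + U = U*x**2 + U = U + U*x**2)
g = -23 (g = 89 - 1*112 = 89 - 112 = -23)
g/((16*(-2 + 11) - v(-39, 25)) + c(45)) = -23/((16*(-2 + 11) - (-39)*(1 + 25**2)) + 45) = -23/((16*9 - (-39)*(1 + 625)) + 45) = -23/((144 - (-39)*626) + 45) = -23/((144 - 1*(-24414)) + 45) = -23/((144 + 24414) + 45) = -23/(24558 + 45) = -23/24603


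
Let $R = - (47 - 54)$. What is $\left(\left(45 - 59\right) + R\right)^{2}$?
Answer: $49$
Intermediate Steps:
$R = 7$ ($R = - (47 - 54) = \left(-1\right) \left(-7\right) = 7$)
$\left(\left(45 - 59\right) + R\right)^{2} = \left(\left(45 - 59\right) + 7\right)^{2} = \left(-14 + 7\right)^{2} = \left(-7\right)^{2} = 49$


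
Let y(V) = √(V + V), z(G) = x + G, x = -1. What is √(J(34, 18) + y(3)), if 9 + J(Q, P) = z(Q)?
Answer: √(24 + √6) ≈ 5.1429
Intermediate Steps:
z(G) = -1 + G
y(V) = √2*√V (y(V) = √(2*V) = √2*√V)
J(Q, P) = -10 + Q (J(Q, P) = -9 + (-1 + Q) = -10 + Q)
√(J(34, 18) + y(3)) = √((-10 + 34) + √2*√3) = √(24 + √6)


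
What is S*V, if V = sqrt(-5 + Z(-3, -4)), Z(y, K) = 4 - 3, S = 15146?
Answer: 30292*I ≈ 30292.0*I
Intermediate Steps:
Z(y, K) = 1
V = 2*I (V = sqrt(-5 + 1) = sqrt(-4) = 2*I ≈ 2.0*I)
S*V = 15146*(2*I) = 30292*I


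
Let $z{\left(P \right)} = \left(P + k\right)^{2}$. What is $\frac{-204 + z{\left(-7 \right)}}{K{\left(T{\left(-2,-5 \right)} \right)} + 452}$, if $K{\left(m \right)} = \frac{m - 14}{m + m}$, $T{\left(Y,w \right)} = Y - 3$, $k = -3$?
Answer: $- \frac{1040}{4539} \approx -0.22913$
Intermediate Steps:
$T{\left(Y,w \right)} = -3 + Y$ ($T{\left(Y,w \right)} = Y - 3 = -3 + Y$)
$K{\left(m \right)} = \frac{-14 + m}{2 m}$
$z{\left(P \right)} = \left(-3 + P\right)^{2}$ ($z{\left(P \right)} = \left(P - 3\right)^{2} = \left(-3 + P\right)^{2}$)
$\frac{-204 + z{\left(-7 \right)}}{K{\left(T{\left(-2,-5 \right)} \right)} + 452} = \frac{-204 + \left(-3 - 7\right)^{2}}{\frac{-14 - 5}{2 \left(-3 - 2\right)} + 452} = \frac{-204 + \left(-10\right)^{2}}{\frac{-14 - 5}{2 \left(-5\right)} + 452} = \frac{-204 + 100}{\frac{1}{2} \left(- \frac{1}{5}\right) \left(-19\right) + 452} = - \frac{104}{\frac{19}{10} + 452} = - \frac{104}{\frac{4539}{10}} = \left(-104\right) \frac{10}{4539} = - \frac{1040}{4539}$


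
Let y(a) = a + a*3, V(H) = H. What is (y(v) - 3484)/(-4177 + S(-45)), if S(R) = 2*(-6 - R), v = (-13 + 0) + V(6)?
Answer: 3512/4099 ≈ 0.85679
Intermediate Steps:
v = -7 (v = (-13 + 0) + 6 = -13 + 6 = -7)
S(R) = -12 - 2*R
y(a) = 4*a (y(a) = a + 3*a = 4*a)
(y(v) - 3484)/(-4177 + S(-45)) = (4*(-7) - 3484)/(-4177 + (-12 - 2*(-45))) = (-28 - 3484)/(-4177 + (-12 + 90)) = -3512/(-4177 + 78) = -3512/(-4099) = -3512*(-1/4099) = 3512/4099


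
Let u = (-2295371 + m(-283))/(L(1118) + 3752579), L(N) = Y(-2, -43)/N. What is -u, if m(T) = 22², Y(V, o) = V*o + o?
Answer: 59667062/97567055 ≈ 0.61155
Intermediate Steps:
Y(V, o) = o + V*o
m(T) = 484
L(N) = 43/N (L(N) = (-43*(1 - 2))/N = (-43*(-1))/N = 43/N)
u = -59667062/97567055 (u = (-2295371 + 484)/(43/1118 + 3752579) = -2294887/(43*(1/1118) + 3752579) = -2294887/(1/26 + 3752579) = -2294887/97567055/26 = -2294887*26/97567055 = -59667062/97567055 ≈ -0.61155)
-u = -1*(-59667062/97567055) = 59667062/97567055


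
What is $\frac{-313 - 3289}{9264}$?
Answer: $- \frac{1801}{4632} \approx -0.38882$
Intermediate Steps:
$\frac{-313 - 3289}{9264} = \left(-313 - 3289\right) \frac{1}{9264} = \left(-3602\right) \frac{1}{9264} = - \frac{1801}{4632}$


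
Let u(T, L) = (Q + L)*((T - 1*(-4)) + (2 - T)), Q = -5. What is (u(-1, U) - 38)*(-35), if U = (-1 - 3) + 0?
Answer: 3220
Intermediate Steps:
U = -4 (U = -4 + 0 = -4)
u(T, L) = -30 + 6*L (u(T, L) = (-5 + L)*((T - 1*(-4)) + (2 - T)) = (-5 + L)*((T + 4) + (2 - T)) = (-5 + L)*((4 + T) + (2 - T)) = (-5 + L)*6 = -30 + 6*L)
(u(-1, U) - 38)*(-35) = ((-30 + 6*(-4)) - 38)*(-35) = ((-30 - 24) - 38)*(-35) = (-54 - 38)*(-35) = -92*(-35) = 3220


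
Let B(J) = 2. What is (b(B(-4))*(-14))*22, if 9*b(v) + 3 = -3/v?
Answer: 154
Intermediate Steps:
b(v) = -⅓ - 1/(3*v) (b(v) = -⅓ + (-3/v)/9 = -⅓ - 1/(3*v))
(b(B(-4))*(-14))*22 = (((⅓)*(-1 - 1*2)/2)*(-14))*22 = (((⅓)*(½)*(-1 - 2))*(-14))*22 = (((⅓)*(½)*(-3))*(-14))*22 = -½*(-14)*22 = 7*22 = 154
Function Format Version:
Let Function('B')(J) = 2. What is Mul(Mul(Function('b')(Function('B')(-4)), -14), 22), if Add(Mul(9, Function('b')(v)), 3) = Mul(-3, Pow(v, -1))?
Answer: 154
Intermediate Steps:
Function('b')(v) = Add(Rational(-1, 3), Mul(Rational(-1, 3), Pow(v, -1))) (Function('b')(v) = Add(Rational(-1, 3), Mul(Rational(1, 9), Mul(-3, Pow(v, -1)))) = Add(Rational(-1, 3), Mul(Rational(-1, 3), Pow(v, -1))))
Mul(Mul(Function('b')(Function('B')(-4)), -14), 22) = Mul(Mul(Mul(Rational(1, 3), Pow(2, -1), Add(-1, Mul(-1, 2))), -14), 22) = Mul(Mul(Mul(Rational(1, 3), Rational(1, 2), Add(-1, -2)), -14), 22) = Mul(Mul(Mul(Rational(1, 3), Rational(1, 2), -3), -14), 22) = Mul(Mul(Rational(-1, 2), -14), 22) = Mul(7, 22) = 154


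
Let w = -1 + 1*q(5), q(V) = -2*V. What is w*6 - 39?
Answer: -105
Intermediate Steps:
w = -11 (w = -1 + 1*(-2*5) = -1 + 1*(-10) = -1 - 10 = -11)
w*6 - 39 = -11*6 - 39 = -66 - 39 = -105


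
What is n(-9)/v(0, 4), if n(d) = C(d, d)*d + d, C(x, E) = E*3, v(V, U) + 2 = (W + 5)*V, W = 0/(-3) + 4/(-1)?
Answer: -117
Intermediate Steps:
W = -4 (W = 0*(-⅓) + 4*(-1) = 0 - 4 = -4)
v(V, U) = -2 + V (v(V, U) = -2 + (-4 + 5)*V = -2 + 1*V = -2 + V)
C(x, E) = 3*E
n(d) = d + 3*d² (n(d) = (3*d)*d + d = 3*d² + d = d + 3*d²)
n(-9)/v(0, 4) = (-9*(1 + 3*(-9)))/(-2 + 0) = -9*(1 - 27)/(-2) = -9*(-26)*(-½) = 234*(-½) = -117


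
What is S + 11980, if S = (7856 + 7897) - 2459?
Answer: 25274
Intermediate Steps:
S = 13294 (S = 15753 - 2459 = 13294)
S + 11980 = 13294 + 11980 = 25274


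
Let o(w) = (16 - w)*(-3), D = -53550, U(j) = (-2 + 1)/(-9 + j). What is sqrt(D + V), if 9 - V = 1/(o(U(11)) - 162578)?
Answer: I*sqrt(5664146026603015)/325255 ≈ 231.39*I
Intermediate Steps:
U(j) = -1/(-9 + j)
o(w) = -48 + 3*w
V = 2927297/325255 (V = 9 - 1/((-48 + 3*(-1/(-9 + 11))) - 162578) = 9 - 1/((-48 + 3*(-1/2)) - 162578) = 9 - 1/((-48 - 3/2) - 162578) = 9 - 1/(-99/2 - 162578) = 9 - 1/(-325255/2) = 9 - 1*(-2/325255) = 9 + 2/325255 = 2927297/325255 ≈ 9.0000)
sqrt(D + V) = sqrt(-53550 + 2927297/325255) = sqrt(-17414477953/325255) = I*sqrt(5664146026603015)/325255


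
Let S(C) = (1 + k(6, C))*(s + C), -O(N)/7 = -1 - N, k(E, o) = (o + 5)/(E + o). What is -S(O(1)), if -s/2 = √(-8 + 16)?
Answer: -273/10 + 39*√2/5 ≈ -16.269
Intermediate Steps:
k(E, o) = (5 + o)/(E + o)
s = -4*√2 (s = -2*√(-8 + 16) = -4*√2 ≈ -5.6569)
O(N) = 7 + 7*N (O(N) = -7*(-1 - N) = 7 + 7*N)
S(C) = (1 + (5 + C)/(6 + C))*(C - 4*√2) (S(C) = (1 + (5 + C)/(6 + C))*(-4*√2 + C) = (1 + (5 + C)/(6 + C))*(C - 4*√2))
-S(O(1)) = -(-44*√2 + 2*(7 + 7*1)² + 11*(7 + 7*1) - 8*(7 + 7*1)*√2)/(6 + (7 + 7*1)) = -(-44*√2 + 2*(7 + 7)² + 11*(7 + 7) - 8*(7 + 7)*√2)/(6 + (7 + 7)) = -(-44*√2 + 2*14² + 11*14 - 8*14*√2)/(6 + 14) = -(-44*√2 + 2*196 + 154 - 112*√2)/20 = -(-44*√2 + 392 + 154 - 112*√2)/20 = -(546 - 156*√2)/20 = -(273/10 - 39*√2/5) = -273/10 + 39*√2/5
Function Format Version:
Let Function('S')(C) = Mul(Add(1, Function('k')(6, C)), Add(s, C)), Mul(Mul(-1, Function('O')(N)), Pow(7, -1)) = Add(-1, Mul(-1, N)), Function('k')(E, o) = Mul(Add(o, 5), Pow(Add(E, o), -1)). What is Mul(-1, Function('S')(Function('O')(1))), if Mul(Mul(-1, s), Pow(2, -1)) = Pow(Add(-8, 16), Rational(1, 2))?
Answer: Add(Rational(-273, 10), Mul(Rational(39, 5), Pow(2, Rational(1, 2)))) ≈ -16.269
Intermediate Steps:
Function('k')(E, o) = Mul(Pow(Add(E, o), -1), Add(5, o)) (Function('k')(E, o) = Mul(Add(5, o), Pow(Add(E, o), -1)) = Mul(Pow(Add(E, o), -1), Add(5, o)))
s = Mul(-4, Pow(2, Rational(1, 2))) (s = Mul(-2, Pow(Add(-8, 16), Rational(1, 2))) = Mul(-2, Pow(8, Rational(1, 2))) = Mul(-2, Mul(2, Pow(2, Rational(1, 2)))) = Mul(-4, Pow(2, Rational(1, 2))) ≈ -5.6569)
Function('O')(N) = Add(7, Mul(7, N)) (Function('O')(N) = Mul(-7, Add(-1, Mul(-1, N))) = Add(7, Mul(7, N)))
Function('S')(C) = Mul(Add(1, Mul(Pow(Add(6, C), -1), Add(5, C))), Add(C, Mul(-4, Pow(2, Rational(1, 2))))) (Function('S')(C) = Mul(Add(1, Mul(Pow(Add(6, C), -1), Add(5, C))), Add(Mul(-4, Pow(2, Rational(1, 2))), C)) = Mul(Add(1, Mul(Pow(Add(6, C), -1), Add(5, C))), Add(C, Mul(-4, Pow(2, Rational(1, 2))))))
Mul(-1, Function('S')(Function('O')(1))) = Mul(-1, Mul(Pow(Add(6, Add(7, Mul(7, 1))), -1), Add(Mul(-44, Pow(2, Rational(1, 2))), Mul(2, Pow(Add(7, Mul(7, 1)), 2)), Mul(11, Add(7, Mul(7, 1))), Mul(-8, Add(7, Mul(7, 1)), Pow(2, Rational(1, 2)))))) = Mul(-1, Mul(Pow(Add(6, Add(7, 7)), -1), Add(Mul(-44, Pow(2, Rational(1, 2))), Mul(2, Pow(Add(7, 7), 2)), Mul(11, Add(7, 7)), Mul(-8, Add(7, 7), Pow(2, Rational(1, 2)))))) = Mul(-1, Mul(Pow(Add(6, 14), -1), Add(Mul(-44, Pow(2, Rational(1, 2))), Mul(2, Pow(14, 2)), Mul(11, 14), Mul(-8, 14, Pow(2, Rational(1, 2)))))) = Mul(-1, Mul(Pow(20, -1), Add(Mul(-44, Pow(2, Rational(1, 2))), Mul(2, 196), 154, Mul(-112, Pow(2, Rational(1, 2)))))) = Mul(-1, Mul(Rational(1, 20), Add(Mul(-44, Pow(2, Rational(1, 2))), 392, 154, Mul(-112, Pow(2, Rational(1, 2)))))) = Mul(-1, Mul(Rational(1, 20), Add(546, Mul(-156, Pow(2, Rational(1, 2)))))) = Mul(-1, Add(Rational(273, 10), Mul(Rational(-39, 5), Pow(2, Rational(1, 2))))) = Add(Rational(-273, 10), Mul(Rational(39, 5), Pow(2, Rational(1, 2))))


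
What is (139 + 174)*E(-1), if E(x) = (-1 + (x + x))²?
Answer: 2817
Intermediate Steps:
E(x) = (-1 + 2*x)²
(139 + 174)*E(-1) = (139 + 174)*(-1 + 2*(-1))² = 313*(-1 - 2)² = 313*(-3)² = 313*9 = 2817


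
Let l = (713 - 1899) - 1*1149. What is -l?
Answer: 2335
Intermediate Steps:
l = -2335 (l = -1186 - 1149 = -2335)
-l = -1*(-2335) = 2335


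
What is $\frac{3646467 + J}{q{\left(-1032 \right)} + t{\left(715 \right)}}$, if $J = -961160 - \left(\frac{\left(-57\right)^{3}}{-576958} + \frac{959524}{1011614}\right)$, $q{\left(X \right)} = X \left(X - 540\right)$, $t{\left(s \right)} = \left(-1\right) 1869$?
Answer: $\frac{156730229401893559}{94578113171718222} \approx 1.6572$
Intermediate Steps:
$t{\left(s \right)} = -1869$
$q{\left(X \right)} = X \left(-540 + X\right)$
$J = - \frac{280495111874522707}{291829395106}$ ($J = -961160 - \left(\left(-185193\right) \left(- \frac{1}{576958}\right) + 959524 \cdot \frac{1}{1011614}\right) = -961160 - \left(\frac{185193}{576958} + \frac{479762}{505807}\right) = -961160 - \frac{370474439747}{291829395106} = - \frac{280495111874522707}{291829395106} \approx -9.6116 \cdot 10^{5}$)
$\frac{3646467 + J}{q{\left(-1032 \right)} + t{\left(715 \right)}} = \frac{3646467 - \frac{280495111874522707}{291829395106}}{- 1032 \left(-540 - 1032\right) - 1869} = \frac{783651147009467795}{291829395106 \left(\left(-1032\right) \left(-1572\right) - 1869\right)} = \frac{783651147009467795}{291829395106 \left(1622304 - 1869\right)} = \frac{783651147009467795}{291829395106 \cdot 1620435} = \frac{783651147009467795}{291829395106} \cdot \frac{1}{1620435} = \frac{156730229401893559}{94578113171718222}$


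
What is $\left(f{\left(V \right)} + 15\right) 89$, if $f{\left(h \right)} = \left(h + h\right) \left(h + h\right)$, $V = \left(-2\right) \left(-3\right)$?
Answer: $14151$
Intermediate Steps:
$V = 6$
$f{\left(h \right)} = 4 h^{2}$ ($f{\left(h \right)} = 2 h 2 h = 4 h^{2}$)
$\left(f{\left(V \right)} + 15\right) 89 = \left(4 \cdot 6^{2} + 15\right) 89 = \left(4 \cdot 36 + 15\right) 89 = \left(144 + 15\right) 89 = 159 \cdot 89 = 14151$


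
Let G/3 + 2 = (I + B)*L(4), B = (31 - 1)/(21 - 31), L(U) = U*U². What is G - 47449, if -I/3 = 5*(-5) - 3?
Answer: -31903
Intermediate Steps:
L(U) = U³
I = 84 (I = -3*(5*(-5) - 3) = -3*(-25 - 3) = -3*(-28) = 84)
B = -3 (B = 30/(-10) = 30*(-⅒) = -3)
G = 15546 (G = -6 + 3*((84 - 3)*4³) = -6 + 3*(81*64) = -6 + 3*5184 = -6 + 15552 = 15546)
G - 47449 = 15546 - 47449 = -31903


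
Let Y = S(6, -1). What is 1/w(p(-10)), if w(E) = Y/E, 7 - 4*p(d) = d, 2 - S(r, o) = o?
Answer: 17/12 ≈ 1.4167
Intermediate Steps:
S(r, o) = 2 - o
p(d) = 7/4 - d/4
Y = 3 (Y = 2 - 1*(-1) = 2 + 1 = 3)
w(E) = 3/E
1/w(p(-10)) = 1/(3/(7/4 - ¼*(-10))) = 1/(3/(7/4 + 5/2)) = 1/(3/(17/4)) = 1/(3*(4/17)) = 1/(12/17) = 17/12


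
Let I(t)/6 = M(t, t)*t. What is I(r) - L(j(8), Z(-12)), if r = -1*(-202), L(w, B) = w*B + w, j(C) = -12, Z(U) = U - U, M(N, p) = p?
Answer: 244836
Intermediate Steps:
Z(U) = 0
L(w, B) = w + B*w (L(w, B) = B*w + w = w + B*w)
r = 202
I(t) = 6*t² (I(t) = 6*(t*t) = 6*t²)
I(r) - L(j(8), Z(-12)) = 6*202² - (-12)*(1 + 0) = 6*40804 - (-12) = 244824 - 1*(-12) = 244824 + 12 = 244836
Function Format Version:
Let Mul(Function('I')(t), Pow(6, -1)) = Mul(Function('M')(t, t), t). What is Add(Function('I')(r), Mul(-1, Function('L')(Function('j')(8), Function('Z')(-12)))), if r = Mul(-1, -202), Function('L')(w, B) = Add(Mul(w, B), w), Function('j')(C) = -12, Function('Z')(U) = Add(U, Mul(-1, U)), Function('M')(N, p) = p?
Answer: 244836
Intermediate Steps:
Function('Z')(U) = 0
Function('L')(w, B) = Add(w, Mul(B, w)) (Function('L')(w, B) = Add(Mul(B, w), w) = Add(w, Mul(B, w)))
r = 202
Function('I')(t) = Mul(6, Pow(t, 2)) (Function('I')(t) = Mul(6, Mul(t, t)) = Mul(6, Pow(t, 2)))
Add(Function('I')(r), Mul(-1, Function('L')(Function('j')(8), Function('Z')(-12)))) = Add(Mul(6, Pow(202, 2)), Mul(-1, Mul(-12, Add(1, 0)))) = Add(Mul(6, 40804), Mul(-1, Mul(-12, 1))) = Add(244824, Mul(-1, -12)) = Add(244824, 12) = 244836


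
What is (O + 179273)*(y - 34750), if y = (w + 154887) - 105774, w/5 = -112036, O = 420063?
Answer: -327127777512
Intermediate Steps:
w = -560180 (w = 5*(-112036) = -560180)
y = -511067 (y = (-560180 + 154887) - 105774 = -405293 - 105774 = -511067)
(O + 179273)*(y - 34750) = (420063 + 179273)*(-511067 - 34750) = 599336*(-545817) = -327127777512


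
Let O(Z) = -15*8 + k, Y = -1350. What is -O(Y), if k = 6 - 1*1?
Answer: 115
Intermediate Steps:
k = 5 (k = 6 - 1 = 5)
O(Z) = -115 (O(Z) = -15*8 + 5 = -120 + 5 = -115)
-O(Y) = -1*(-115) = 115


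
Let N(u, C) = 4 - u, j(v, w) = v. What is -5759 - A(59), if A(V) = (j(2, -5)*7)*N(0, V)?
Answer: -5815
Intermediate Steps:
A(V) = 56 (A(V) = (2*7)*(4 - 1*0) = 14*(4 + 0) = 14*4 = 56)
-5759 - A(59) = -5759 - 1*56 = -5759 - 56 = -5815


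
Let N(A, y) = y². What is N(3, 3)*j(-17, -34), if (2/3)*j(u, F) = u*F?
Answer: 7803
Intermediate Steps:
j(u, F) = 3*F*u/2 (j(u, F) = 3*(u*F)/2 = 3*(F*u)/2 = 3*F*u/2)
N(3, 3)*j(-17, -34) = 3²*((3/2)*(-34)*(-17)) = 9*867 = 7803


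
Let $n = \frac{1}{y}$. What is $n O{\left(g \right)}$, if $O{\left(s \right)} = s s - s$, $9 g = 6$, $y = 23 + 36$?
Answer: $- \frac{2}{531} \approx -0.0037665$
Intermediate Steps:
$y = 59$
$g = \frac{2}{3}$ ($g = \frac{1}{9} \cdot 6 = \frac{2}{3} \approx 0.66667$)
$O{\left(s \right)} = s^{2} - s$
$n = \frac{1}{59} \approx 0.016949$
$n O{\left(g \right)} = \frac{\frac{2}{3} \left(-1 + \frac{2}{3}\right)}{59} = \frac{\frac{2}{3} \left(- \frac{1}{3}\right)}{59} = \frac{1}{59} \left(- \frac{2}{9}\right) = - \frac{2}{531}$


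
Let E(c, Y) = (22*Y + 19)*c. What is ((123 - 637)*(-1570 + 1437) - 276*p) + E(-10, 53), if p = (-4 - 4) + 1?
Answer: 58444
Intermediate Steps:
p = -7 (p = -8 + 1 = -7)
E(c, Y) = c*(19 + 22*Y) (E(c, Y) = (19 + 22*Y)*c = c*(19 + 22*Y))
((123 - 637)*(-1570 + 1437) - 276*p) + E(-10, 53) = ((123 - 637)*(-1570 + 1437) - 276*(-7)) - 10*(19 + 22*53) = (-514*(-133) + 1932) - 10*(19 + 1166) = (68362 + 1932) - 10*1185 = 70294 - 11850 = 58444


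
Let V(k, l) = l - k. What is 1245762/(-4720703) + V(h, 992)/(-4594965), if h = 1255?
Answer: -5722991243441/21691465060395 ≈ -0.26384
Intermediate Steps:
1245762/(-4720703) + V(h, 992)/(-4594965) = 1245762/(-4720703) + (992 - 1*1255)/(-4594965) = 1245762*(-1/4720703) + (992 - 1255)*(-1/4594965) = -1245762/4720703 - 263*(-1/4594965) = -1245762/4720703 + 263/4594965 = -5722991243441/21691465060395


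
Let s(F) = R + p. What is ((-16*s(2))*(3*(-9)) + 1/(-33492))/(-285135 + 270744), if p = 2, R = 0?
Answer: -28937087/481983372 ≈ -0.060037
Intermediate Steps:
s(F) = 2 (s(F) = 0 + 2 = 2)
((-16*s(2))*(3*(-9)) + 1/(-33492))/(-285135 + 270744) = ((-16*2)*(3*(-9)) + 1/(-33492))/(-285135 + 270744) = (-32*(-27) - 1/33492)/(-14391) = (864 - 1/33492)*(-1/14391) = (28937087/33492)*(-1/14391) = -28937087/481983372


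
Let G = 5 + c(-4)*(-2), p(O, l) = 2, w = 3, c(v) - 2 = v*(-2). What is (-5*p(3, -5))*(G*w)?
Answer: 450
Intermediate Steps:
c(v) = 2 - 2*v (c(v) = 2 + v*(-2) = 2 - 2*v)
G = -15 (G = 5 + (2 - 2*(-4))*(-2) = 5 + (2 + 8)*(-2) = 5 + 10*(-2) = 5 - 20 = -15)
(-5*p(3, -5))*(G*w) = (-5*2)*(-15*3) = -10*(-45) = 450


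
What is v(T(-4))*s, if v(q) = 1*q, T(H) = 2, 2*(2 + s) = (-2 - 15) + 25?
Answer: 4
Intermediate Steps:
s = 2 (s = -2 + ((-2 - 15) + 25)/2 = -2 + (-17 + 25)/2 = -2 + (1/2)*8 = -2 + 4 = 2)
v(q) = q
v(T(-4))*s = 2*2 = 4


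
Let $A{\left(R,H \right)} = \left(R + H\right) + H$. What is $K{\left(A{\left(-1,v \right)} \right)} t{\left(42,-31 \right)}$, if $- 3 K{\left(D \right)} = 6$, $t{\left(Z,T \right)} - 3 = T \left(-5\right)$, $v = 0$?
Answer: $-316$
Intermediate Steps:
$t{\left(Z,T \right)} = 3 - 5 T$ ($t{\left(Z,T \right)} = 3 + T \left(-5\right) = 3 - 5 T$)
$A{\left(R,H \right)} = R + 2 H$ ($A{\left(R,H \right)} = \left(H + R\right) + H = R + 2 H$)
$K{\left(D \right)} = -2$ ($K{\left(D \right)} = \left(- \frac{1}{3}\right) 6 = -2$)
$K{\left(A{\left(-1,v \right)} \right)} t{\left(42,-31 \right)} = - 2 \left(3 - -155\right) = - 2 \left(3 + 155\right) = \left(-2\right) 158 = -316$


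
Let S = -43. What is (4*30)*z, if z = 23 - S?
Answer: 7920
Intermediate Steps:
z = 66 (z = 23 - 1*(-43) = 23 + 43 = 66)
(4*30)*z = (4*30)*66 = 120*66 = 7920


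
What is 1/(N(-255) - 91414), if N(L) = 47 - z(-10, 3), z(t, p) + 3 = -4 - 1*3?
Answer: -1/91357 ≈ -1.0946e-5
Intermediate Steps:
z(t, p) = -10 (z(t, p) = -3 + (-4 - 1*3) = -3 + (-4 - 3) = -3 - 7 = -10)
N(L) = 57 (N(L) = 47 - 1*(-10) = 47 + 10 = 57)
1/(N(-255) - 91414) = 1/(57 - 91414) = 1/(-91357) = -1/91357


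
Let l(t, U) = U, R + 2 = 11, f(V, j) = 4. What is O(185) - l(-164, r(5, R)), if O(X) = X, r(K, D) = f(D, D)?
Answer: 181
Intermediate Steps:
R = 9 (R = -2 + 11 = 9)
r(K, D) = 4
O(185) - l(-164, r(5, R)) = 185 - 1*4 = 185 - 4 = 181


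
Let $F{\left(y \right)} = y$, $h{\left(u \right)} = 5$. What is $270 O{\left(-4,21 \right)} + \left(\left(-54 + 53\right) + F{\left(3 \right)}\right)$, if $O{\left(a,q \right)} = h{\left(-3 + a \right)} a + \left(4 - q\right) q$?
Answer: $-101788$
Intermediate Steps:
$O{\left(a,q \right)} = 5 a + q \left(4 - q\right)$ ($O{\left(a,q \right)} = 5 a + \left(4 - q\right) q = 5 a + q \left(4 - q\right)$)
$270 O{\left(-4,21 \right)} + \left(\left(-54 + 53\right) + F{\left(3 \right)}\right) = 270 \left(- 21^{2} + 4 \cdot 21 + 5 \left(-4\right)\right) + \left(\left(-54 + 53\right) + 3\right) = 270 \left(\left(-1\right) 441 + 84 - 20\right) + \left(-1 + 3\right) = 270 \left(-441 + 84 - 20\right) + 2 = 270 \left(-377\right) + 2 = -101790 + 2 = -101788$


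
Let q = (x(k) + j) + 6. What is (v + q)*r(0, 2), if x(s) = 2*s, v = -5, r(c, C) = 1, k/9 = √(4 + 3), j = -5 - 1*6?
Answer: -10 + 18*√7 ≈ 37.624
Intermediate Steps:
j = -11 (j = -5 - 6 = -11)
k = 9*√7 (k = 9*√(4 + 3) = 9*√7 ≈ 23.812)
q = -5 + 18*√7 (q = (2*(9*√7) - 11) + 6 = (18*√7 - 11) + 6 = (-11 + 18*√7) + 6 = -5 + 18*√7 ≈ 42.624)
(v + q)*r(0, 2) = (-5 + (-5 + 18*√7))*1 = (-10 + 18*√7)*1 = -10 + 18*√7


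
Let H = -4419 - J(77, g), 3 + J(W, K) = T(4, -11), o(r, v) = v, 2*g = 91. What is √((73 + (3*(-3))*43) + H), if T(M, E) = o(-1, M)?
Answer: 3*I*√526 ≈ 68.804*I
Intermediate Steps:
g = 91/2 (g = (½)*91 = 91/2 ≈ 45.500)
T(M, E) = M
J(W, K) = 1 (J(W, K) = -3 + 4 = 1)
H = -4420 (H = -4419 - 1*1 = -4419 - 1 = -4420)
√((73 + (3*(-3))*43) + H) = √((73 + (3*(-3))*43) - 4420) = √((73 - 9*43) - 4420) = √((73 - 387) - 4420) = √(-314 - 4420) = √(-4734) = 3*I*√526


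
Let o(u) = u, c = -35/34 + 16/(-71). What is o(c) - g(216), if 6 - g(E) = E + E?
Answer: 1025335/2414 ≈ 424.75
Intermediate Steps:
c = -3029/2414 (c = -35*1/34 + 16*(-1/71) = -35/34 - 16/71 = -3029/2414 ≈ -1.2548)
g(E) = 6 - 2*E (g(E) = 6 - (E + E) = 6 - 2*E)
o(c) - g(216) = -3029/2414 - (6 - 2*216) = -3029/2414 - (6 - 432) = -3029/2414 - 1*(-426) = -3029/2414 + 426 = 1025335/2414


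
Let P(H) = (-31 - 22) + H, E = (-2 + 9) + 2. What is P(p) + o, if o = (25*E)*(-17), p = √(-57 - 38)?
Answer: -3878 + I*√95 ≈ -3878.0 + 9.7468*I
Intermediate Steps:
p = I*√95 (p = √(-95) = I*√95 ≈ 9.7468*I)
E = 9 (E = 7 + 2 = 9)
o = -3825 (o = (25*9)*(-17) = 225*(-17) = -3825)
P(H) = -53 + H
P(p) + o = (-53 + I*√95) - 3825 = -3878 + I*√95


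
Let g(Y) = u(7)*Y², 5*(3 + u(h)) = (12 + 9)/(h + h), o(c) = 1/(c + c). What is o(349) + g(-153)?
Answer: -110291501/1745 ≈ -63204.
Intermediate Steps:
o(c) = 1/(2*c)
u(h) = -3 + 21/(10*h) (u(h) = -3 + ((12 + 9)/(h + h))/5 = -3 + (21/((2*h)))/5 = -3 + (21*(1/(2*h)))/5 = -3 + (21/(2*h))/5 = -3 + 21/(10*h))
g(Y) = -27*Y²/10 (g(Y) = (-3 + (21/10)/7)*Y² = (-3 + (21/10)*(⅐))*Y² = (-3 + 3/10)*Y² = -27*Y²/10)
o(349) + g(-153) = (½)/349 - 27/10*(-153)² = (½)*(1/349) - 27/10*23409 = 1/698 - 632043/10 = -110291501/1745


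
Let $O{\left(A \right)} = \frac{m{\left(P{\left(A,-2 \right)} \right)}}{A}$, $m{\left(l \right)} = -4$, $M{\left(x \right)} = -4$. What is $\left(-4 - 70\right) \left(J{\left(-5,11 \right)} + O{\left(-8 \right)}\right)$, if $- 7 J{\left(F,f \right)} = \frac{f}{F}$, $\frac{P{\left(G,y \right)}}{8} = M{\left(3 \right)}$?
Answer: $- \frac{2109}{35} \approx -60.257$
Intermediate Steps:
$P{\left(G,y \right)} = -32$ ($P{\left(G,y \right)} = 8 \left(-4\right) = -32$)
$O{\left(A \right)} = - \frac{4}{A}$
$J{\left(F,f \right)} = - \frac{f}{7 F}$ ($J{\left(F,f \right)} = - \frac{f \frac{1}{F}}{7} = - \frac{f}{7 F}$)
$\left(-4 - 70\right) \left(J{\left(-5,11 \right)} + O{\left(-8 \right)}\right) = \left(-4 - 70\right) \left(\left(- \frac{1}{7}\right) 11 \frac{1}{-5} - \frac{4}{-8}\right) = - 74 \left(\left(- \frac{1}{7}\right) 11 \left(- \frac{1}{5}\right) - - \frac{1}{2}\right) = - 74 \left(\frac{11}{35} + \frac{1}{2}\right) = \left(-74\right) \frac{57}{70} = - \frac{2109}{35}$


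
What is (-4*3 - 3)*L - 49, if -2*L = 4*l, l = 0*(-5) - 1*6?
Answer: -229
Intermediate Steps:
l = -6 (l = 0 - 6 = -6)
L = 12 (L = -2*(-6) = -1/2*(-24) = 12)
(-4*3 - 3)*L - 49 = (-4*3 - 3)*12 - 49 = (-12 - 3)*12 - 49 = -15*12 - 49 = -180 - 49 = -229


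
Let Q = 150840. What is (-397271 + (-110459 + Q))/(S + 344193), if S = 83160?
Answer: -356890/427353 ≈ -0.83512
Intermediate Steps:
(-397271 + (-110459 + Q))/(S + 344193) = (-397271 + (-110459 + 150840))/(83160 + 344193) = (-397271 + 40381)/427353 = -356890*1/427353 = -356890/427353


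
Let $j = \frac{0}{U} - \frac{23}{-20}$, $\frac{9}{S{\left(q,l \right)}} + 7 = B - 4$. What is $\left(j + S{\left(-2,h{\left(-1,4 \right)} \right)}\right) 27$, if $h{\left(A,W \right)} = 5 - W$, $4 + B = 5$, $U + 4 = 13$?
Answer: $\frac{27}{4} \approx 6.75$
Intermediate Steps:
$U = 9$ ($U = -4 + 13 = 9$)
$B = 1$ ($B = -4 + 5 = 1$)
$S{\left(q,l \right)} = - \frac{9}{10}$ ($S{\left(q,l \right)} = \frac{9}{-7 + \left(1 - 4\right)} = \frac{9}{-7 - 3} = \frac{9}{-10} = 9 \left(- \frac{1}{10}\right) = - \frac{9}{10}$)
$j = \frac{23}{20}$ ($j = \frac{0}{9} - \frac{23}{-20} = 0 \cdot \frac{1}{9} - - \frac{23}{20} = 0 + \frac{23}{20} = \frac{23}{20} \approx 1.15$)
$\left(j + S{\left(-2,h{\left(-1,4 \right)} \right)}\right) 27 = \left(\frac{23}{20} - \frac{9}{10}\right) 27 = \frac{1}{4} \cdot 27 = \frac{27}{4}$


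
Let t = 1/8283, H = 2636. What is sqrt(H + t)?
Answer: sqrt(180850930887)/8283 ≈ 51.342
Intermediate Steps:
t = 1/8283 ≈ 0.00012073
sqrt(H + t) = sqrt(2636 + 1/8283) = sqrt(21833989/8283) = sqrt(180850930887)/8283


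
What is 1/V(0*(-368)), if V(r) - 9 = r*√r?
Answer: ⅑ ≈ 0.11111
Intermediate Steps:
V(r) = 9 + r^(3/2) (V(r) = 9 + r*√r = 9 + r^(3/2))
1/V(0*(-368)) = 1/(9 + (0*(-368))^(3/2)) = 1/(9 + 0^(3/2)) = 1/(9 + 0) = 1/9 = ⅑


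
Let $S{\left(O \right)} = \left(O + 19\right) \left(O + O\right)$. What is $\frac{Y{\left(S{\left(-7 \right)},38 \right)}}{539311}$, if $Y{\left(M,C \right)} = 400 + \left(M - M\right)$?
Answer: $\frac{400}{539311} \approx 0.00074169$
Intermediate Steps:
$S{\left(O \right)} = 2 O \left(19 + O\right)$ ($S{\left(O \right)} = \left(19 + O\right) 2 O = 2 O \left(19 + O\right)$)
$Y{\left(M,C \right)} = 400$ ($Y{\left(M,C \right)} = 400 + 0 = 400$)
$\frac{Y{\left(S{\left(-7 \right)},38 \right)}}{539311} = \frac{400}{539311}$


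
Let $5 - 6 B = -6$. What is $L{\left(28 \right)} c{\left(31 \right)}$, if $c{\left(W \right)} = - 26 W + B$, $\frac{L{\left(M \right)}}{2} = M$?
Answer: $- \frac{135100}{3} \approx -45033.0$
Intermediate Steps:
$B = \frac{11}{6}$ ($B = \frac{5}{6} - -1 = \frac{5}{6} + 1 = \frac{11}{6} \approx 1.8333$)
$L{\left(M \right)} = 2 M$
$c{\left(W \right)} = \frac{11}{6} - 26 W$ ($c{\left(W \right)} = - 26 W + \frac{11}{6} = \frac{11}{6} - 26 W$)
$L{\left(28 \right)} c{\left(31 \right)} = 2 \cdot 28 \left(\frac{11}{6} - 806\right) = 56 \left(\frac{11}{6} - 806\right) = 56 \left(- \frac{4825}{6}\right) = - \frac{135100}{3}$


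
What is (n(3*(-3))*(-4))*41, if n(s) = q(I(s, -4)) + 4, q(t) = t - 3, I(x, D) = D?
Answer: 492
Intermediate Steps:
q(t) = -3 + t
n(s) = -3 (n(s) = (-3 - 4) + 4 = -7 + 4 = -3)
(n(3*(-3))*(-4))*41 = -3*(-4)*41 = 12*41 = 492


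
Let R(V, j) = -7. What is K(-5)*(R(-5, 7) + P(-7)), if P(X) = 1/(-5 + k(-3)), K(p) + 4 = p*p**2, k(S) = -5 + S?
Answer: 11868/13 ≈ 912.92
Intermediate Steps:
K(p) = -4 + p**3 (K(p) = -4 + p*p**2 = -4 + p**3)
P(X) = -1/13 (P(X) = 1/(-5 + (-5 - 3)) = 1/(-5 - 8) = 1/(-13) = -1/13)
K(-5)*(R(-5, 7) + P(-7)) = (-4 + (-5)**3)*(-7 - 1/13) = (-4 - 125)*(-92/13) = -129*(-92/13) = 11868/13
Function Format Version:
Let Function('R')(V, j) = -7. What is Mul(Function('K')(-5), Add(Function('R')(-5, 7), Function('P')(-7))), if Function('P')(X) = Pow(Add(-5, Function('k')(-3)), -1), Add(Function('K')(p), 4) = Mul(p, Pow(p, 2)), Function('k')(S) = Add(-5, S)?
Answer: Rational(11868, 13) ≈ 912.92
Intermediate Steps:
Function('K')(p) = Add(-4, Pow(p, 3)) (Function('K')(p) = Add(-4, Mul(p, Pow(p, 2))) = Add(-4, Pow(p, 3)))
Function('P')(X) = Rational(-1, 13) (Function('P')(X) = Pow(Add(-5, Add(-5, -3)), -1) = Pow(Add(-5, -8), -1) = Pow(-13, -1) = Rational(-1, 13))
Mul(Function('K')(-5), Add(Function('R')(-5, 7), Function('P')(-7))) = Mul(Add(-4, Pow(-5, 3)), Add(-7, Rational(-1, 13))) = Mul(Add(-4, -125), Rational(-92, 13)) = Mul(-129, Rational(-92, 13)) = Rational(11868, 13)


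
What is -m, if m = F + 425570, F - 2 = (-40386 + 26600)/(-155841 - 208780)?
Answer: -155172501998/364621 ≈ -4.2557e+5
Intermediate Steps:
F = 743028/364621 (F = 2 + (-40386 + 26600)/(-155841 - 208780) = 2 - 13786/(-364621) = 2 - 13786*(-1/364621) = 2 + 13786/364621 = 743028/364621 ≈ 2.0378)
m = 155172501998/364621 (m = 743028/364621 + 425570 = 155172501998/364621 ≈ 4.2557e+5)
-m = -1*155172501998/364621 = -155172501998/364621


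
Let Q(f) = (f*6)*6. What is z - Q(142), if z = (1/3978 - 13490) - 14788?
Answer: -132825419/3978 ≈ -33390.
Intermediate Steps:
z = -112489883/3978 (z = (1/3978 - 13490) - 14788 = -53663219/3978 - 14788 = -112489883/3978 ≈ -28278.)
Q(f) = 36*f (Q(f) = (6*f)*6 = 36*f)
z - Q(142) = -112489883/3978 - 36*142 = -112489883/3978 - 1*5112 = -112489883/3978 - 5112 = -132825419/3978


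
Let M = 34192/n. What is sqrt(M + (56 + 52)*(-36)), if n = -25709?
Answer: 16*I*sqrt(10041652601)/25709 ≈ 62.365*I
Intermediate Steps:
M = -34192/25709 (M = 34192/(-25709) = 34192*(-1/25709) = -34192/25709 ≈ -1.3300)
sqrt(M + (56 + 52)*(-36)) = sqrt(-34192/25709 + (56 + 52)*(-36)) = sqrt(-34192/25709 + 108*(-36)) = sqrt(-34192/25709 - 3888) = sqrt(-99990784/25709) = 16*I*sqrt(10041652601)/25709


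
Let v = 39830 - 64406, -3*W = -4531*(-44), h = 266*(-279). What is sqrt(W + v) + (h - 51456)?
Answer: -125670 + 2*I*sqrt(204819)/3 ≈ -1.2567e+5 + 301.71*I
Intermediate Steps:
h = -74214
W = -199364/3 (W = -(-4531)*(-44)/3 = -1/3*199364 = -199364/3 ≈ -66455.)
v = -24576
sqrt(W + v) + (h - 51456) = sqrt(-199364/3 - 24576) + (-74214 - 51456) = sqrt(-273092/3) - 125670 = 2*I*sqrt(204819)/3 - 125670 = -125670 + 2*I*sqrt(204819)/3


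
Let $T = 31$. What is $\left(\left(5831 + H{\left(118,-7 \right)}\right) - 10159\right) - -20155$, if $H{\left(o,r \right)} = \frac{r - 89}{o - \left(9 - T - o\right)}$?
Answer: $\frac{680545}{43} \approx 15827.0$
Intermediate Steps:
$H{\left(o,r \right)} = \frac{-89 + r}{22 + 2 o}$ ($H{\left(o,r \right)} = \frac{r - 89}{o + \left(\left(o + 31\right) - 9\right)} = \frac{-89 + r}{o + \left(\left(31 + o\right) - 9\right)} = \frac{-89 + r}{o + \left(22 + o\right)} = \frac{-89 + r}{22 + 2 o}$)
$\left(\left(5831 + H{\left(118,-7 \right)}\right) - 10159\right) - -20155 = \left(\left(5831 + \frac{-89 - 7}{2 \left(11 + 118\right)}\right) - 10159\right) - -20155 = \left(\left(5831 + \frac{1}{2} \cdot \frac{1}{129} \left(-96\right)\right) - 10159\right) + 20155 = \left(\left(5831 - \frac{16}{43}\right) - 10159\right) + 20155 = \left(\frac{250717}{43} - 10159\right) + 20155 = - \frac{186120}{43} + 20155 = \frac{680545}{43}$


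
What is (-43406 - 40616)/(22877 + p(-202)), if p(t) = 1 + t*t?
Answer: -42011/31841 ≈ -1.3194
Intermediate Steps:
p(t) = 1 + t**2
(-43406 - 40616)/(22877 + p(-202)) = (-43406 - 40616)/(22877 + (1 + (-202)**2)) = -84022/(22877 + (1 + 40804)) = -84022/(22877 + 40805) = -84022/63682 = -84022*1/63682 = -42011/31841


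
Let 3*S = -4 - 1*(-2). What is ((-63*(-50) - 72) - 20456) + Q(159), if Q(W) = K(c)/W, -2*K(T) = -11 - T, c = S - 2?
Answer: -16578587/954 ≈ -17378.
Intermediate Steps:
S = -2/3 (S = (-4 - 1*(-2))/3 = (-4 + 2)/3 = (1/3)*(-2) = -2/3 ≈ -0.66667)
c = -8/3 (c = -2/3 - 2 = -8/3 ≈ -2.6667)
K(T) = 11/2 + T/2 (K(T) = -(-11 - T)/2 = 11/2 + T/2)
Q(W) = 25/(6*W) (Q(W) = (11/2 + (1/2)*(-8/3))/W = (11/2 - 4/3)/W = 25/(6*W))
((-63*(-50) - 72) - 20456) + Q(159) = ((-63*(-50) - 72) - 20456) + (25/6)/159 = ((3150 - 72) - 20456) + (25/6)*(1/159) = (3078 - 20456) + 25/954 = -17378 + 25/954 = -16578587/954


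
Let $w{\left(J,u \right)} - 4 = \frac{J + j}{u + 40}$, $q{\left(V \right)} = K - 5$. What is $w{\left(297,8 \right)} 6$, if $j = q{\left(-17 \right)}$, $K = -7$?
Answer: $\frac{477}{8} \approx 59.625$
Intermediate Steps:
$q{\left(V \right)} = -12$ ($q{\left(V \right)} = -7 - 5 = -12$)
$j = -12$
$w{\left(J,u \right)} = 4 + \frac{-12 + J}{40 + u}$ ($w{\left(J,u \right)} = 4 + \frac{J - 12}{u + 40} = 4 + \frac{-12 + J}{40 + u}$)
$w{\left(297,8 \right)} 6 = \frac{148 + 297 + 4 \cdot 8}{40 + 8} \cdot 6 = \frac{148 + 297 + 32}{48} \cdot 6 = \frac{1}{48} \cdot 477 \cdot 6 = \frac{159}{16} \cdot 6 = \frac{477}{8}$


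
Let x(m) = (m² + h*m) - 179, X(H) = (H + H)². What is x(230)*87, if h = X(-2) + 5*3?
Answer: 5207037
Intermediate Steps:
X(H) = 4*H² (X(H) = (2*H)² = 4*H²)
h = 31 (h = 4*(-2)² + 5*3 = 4*4 + 15 = 16 + 15 = 31)
x(m) = -179 + m² + 31*m (x(m) = (m² + 31*m) - 179 = -179 + m² + 31*m)
x(230)*87 = (-179 + 230² + 31*230)*87 = (-179 + 52900 + 7130)*87 = 59851*87 = 5207037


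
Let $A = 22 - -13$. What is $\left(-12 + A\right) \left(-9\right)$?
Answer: $-207$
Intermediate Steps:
$A = 35$ ($A = 22 + 13 = 35$)
$\left(-12 + A\right) \left(-9\right) = \left(-12 + 35\right) \left(-9\right) = 23 \left(-9\right) = -207$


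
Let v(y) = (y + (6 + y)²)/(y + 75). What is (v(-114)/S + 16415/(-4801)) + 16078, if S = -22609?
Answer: 22682787558621/1411095517 ≈ 16075.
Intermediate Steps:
v(y) = (y + (6 + y)²)/(75 + y)
(v(-114)/S + 16415/(-4801)) + 16078 = (((-114 + (6 - 114)²)/(75 - 114))/(-22609) + 16415/(-4801)) + 16078 = (((-114 + (-108)²)/(-39))*(-1/22609) + 16415*(-1/4801)) + 16078 = (-(-114 + 11664)/39*(-1/22609) - 16415/4801) + 16078 = (-1/39*11550*(-1/22609) - 16415/4801) + 16078 = (-3850/13*(-1/22609) - 16415/4801) + 16078 = (3850/293917 - 16415/4801) + 16078 = -4806163705/1411095517 + 16078 = 22682787558621/1411095517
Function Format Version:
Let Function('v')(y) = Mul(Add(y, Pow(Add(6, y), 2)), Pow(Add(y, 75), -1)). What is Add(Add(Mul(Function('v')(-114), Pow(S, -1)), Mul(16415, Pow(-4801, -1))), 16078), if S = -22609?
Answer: Rational(22682787558621, 1411095517) ≈ 16075.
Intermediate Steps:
Function('v')(y) = Mul(Pow(Add(75, y), -1), Add(y, Pow(Add(6, y), 2))) (Function('v')(y) = Mul(Add(y, Pow(Add(6, y), 2)), Pow(Add(75, y), -1)) = Mul(Pow(Add(75, y), -1), Add(y, Pow(Add(6, y), 2))))
Add(Add(Mul(Function('v')(-114), Pow(S, -1)), Mul(16415, Pow(-4801, -1))), 16078) = Add(Add(Mul(Mul(Pow(Add(75, -114), -1), Add(-114, Pow(Add(6, -114), 2))), Pow(-22609, -1)), Mul(16415, Pow(-4801, -1))), 16078) = Add(Add(Mul(Mul(Pow(-39, -1), Add(-114, Pow(-108, 2))), Rational(-1, 22609)), Mul(16415, Rational(-1, 4801))), 16078) = Add(Add(Mul(Mul(Rational(-1, 39), Add(-114, 11664)), Rational(-1, 22609)), Rational(-16415, 4801)), 16078) = Add(Add(Mul(Mul(Rational(-1, 39), 11550), Rational(-1, 22609)), Rational(-16415, 4801)), 16078) = Add(Add(Mul(Rational(-3850, 13), Rational(-1, 22609)), Rational(-16415, 4801)), 16078) = Add(Add(Rational(3850, 293917), Rational(-16415, 4801)), 16078) = Add(Rational(-4806163705, 1411095517), 16078) = Rational(22682787558621, 1411095517)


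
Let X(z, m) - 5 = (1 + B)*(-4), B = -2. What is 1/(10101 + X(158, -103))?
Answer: 1/10110 ≈ 9.8912e-5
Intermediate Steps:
X(z, m) = 9 (X(z, m) = 5 + (1 - 2)*(-4) = 5 - 1*(-4) = 5 + 4 = 9)
1/(10101 + X(158, -103)) = 1/(10101 + 9) = 1/10110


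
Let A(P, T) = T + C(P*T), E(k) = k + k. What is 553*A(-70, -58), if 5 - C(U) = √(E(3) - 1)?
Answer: -29309 - 553*√5 ≈ -30546.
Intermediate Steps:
E(k) = 2*k
C(U) = 5 - √5 (C(U) = 5 - √(2*3 - 1) = 5 - √(6 - 1) = 5 - √5)
A(P, T) = 5 + T - √5 (A(P, T) = T + (5 - √5) = 5 + T - √5)
553*A(-70, -58) = 553*(5 - 58 - √5) = 553*(-53 - √5) = -29309 - 553*√5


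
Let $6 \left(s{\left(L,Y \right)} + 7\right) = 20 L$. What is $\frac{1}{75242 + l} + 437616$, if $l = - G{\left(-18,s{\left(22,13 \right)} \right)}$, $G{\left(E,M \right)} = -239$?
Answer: $\frac{33031693297}{75481} \approx 4.3762 \cdot 10^{5}$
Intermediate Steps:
$s{\left(L,Y \right)} = -7 + \frac{10 L}{3}$ ($s{\left(L,Y \right)} = -7 + \frac{20 L}{6} = -7 + \frac{10 L}{3}$)
$l = 239$ ($l = \left(-1\right) \left(-239\right) = 239$)
$\frac{1}{75242 + l} + 437616 = \frac{1}{75242 + 239} + 437616 = \frac{1}{75481} + 437616 = \frac{33031693297}{75481}$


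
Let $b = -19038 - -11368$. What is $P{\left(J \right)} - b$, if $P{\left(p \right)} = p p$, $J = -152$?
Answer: $30774$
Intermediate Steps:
$P{\left(p \right)} = p^{2}$
$b = -7670$ ($b = -19038 + 11368 = -7670$)
$P{\left(J \right)} - b = \left(-152\right)^{2} - -7670 = 23104 + 7670 = 30774$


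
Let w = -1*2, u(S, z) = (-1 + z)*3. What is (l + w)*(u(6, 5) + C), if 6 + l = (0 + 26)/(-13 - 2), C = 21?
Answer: -1606/5 ≈ -321.20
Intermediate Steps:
u(S, z) = -3 + 3*z
w = -2
l = -116/15 (l = -6 + (0 + 26)/(-13 - 2) = -6 + 26/(-15) = -6 + 26*(-1/15) = -6 - 26/15 = -116/15 ≈ -7.7333)
(l + w)*(u(6, 5) + C) = (-116/15 - 2)*((-3 + 3*5) + 21) = -146*((-3 + 15) + 21)/15 = -146*(12 + 21)/15 = -146/15*33 = -1606/5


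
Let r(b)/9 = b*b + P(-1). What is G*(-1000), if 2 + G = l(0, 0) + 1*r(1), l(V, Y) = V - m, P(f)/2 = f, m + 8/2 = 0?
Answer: 7000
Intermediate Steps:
m = -4 (m = -4 + 0 = -4)
P(f) = 2*f
l(V, Y) = 4 + V (l(V, Y) = V - 1*(-4) = V + 4 = 4 + V)
r(b) = -18 + 9*b**2 (r(b) = 9*(b*b + 2*(-1)) = 9*(b**2 - 2) = 9*(-2 + b**2) = -18 + 9*b**2)
G = -7 (G = -2 + ((4 + 0) + 1*(-18 + 9*1**2)) = -2 + (4 + 1*(-18 + 9*1)) = -2 + (4 + 1*(-18 + 9)) = -2 + (4 + 1*(-9)) = -2 + (4 - 9) = -2 - 5 = -7)
G*(-1000) = -7*(-1000) = 7000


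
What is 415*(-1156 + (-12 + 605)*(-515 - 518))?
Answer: -254695875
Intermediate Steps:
415*(-1156 + (-12 + 605)*(-515 - 518)) = 415*(-1156 + 593*(-1033)) = 415*(-1156 - 612569) = 415*(-613725) = -254695875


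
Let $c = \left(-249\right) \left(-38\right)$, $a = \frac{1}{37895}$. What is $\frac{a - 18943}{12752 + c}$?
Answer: $- \frac{358922492}{420899765} \approx -0.85275$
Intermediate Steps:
$a = \frac{1}{37895} \approx 2.6389 \cdot 10^{-5}$
$c = 9462$
$\frac{a - 18943}{12752 + c} = \frac{\frac{1}{37895} - 18943}{12752 + 9462} = - \frac{717844984}{37895 \cdot 22214} = \left(- \frac{717844984}{37895}\right) \frac{1}{22214} = - \frac{358922492}{420899765}$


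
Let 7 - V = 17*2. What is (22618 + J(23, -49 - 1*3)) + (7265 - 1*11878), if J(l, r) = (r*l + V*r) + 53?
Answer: 18266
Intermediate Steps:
V = -27 (V = 7 - 17*2 = 7 - 1*34 = 7 - 34 = -27)
J(l, r) = 53 - 27*r + l*r (J(l, r) = (r*l - 27*r) + 53 = (l*r - 27*r) + 53 = (-27*r + l*r) + 53 = 53 - 27*r + l*r)
(22618 + J(23, -49 - 1*3)) + (7265 - 1*11878) = (22618 + (53 - 27*(-49 - 1*3) + 23*(-49 - 1*3))) + (7265 - 1*11878) = (22618 + (53 - 27*(-49 - 3) + 23*(-49 - 3))) + (7265 - 11878) = (22618 + (53 - 27*(-52) + 23*(-52))) - 4613 = (22618 + (53 + 1404 - 1196)) - 4613 = (22618 + 261) - 4613 = 22879 - 4613 = 18266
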